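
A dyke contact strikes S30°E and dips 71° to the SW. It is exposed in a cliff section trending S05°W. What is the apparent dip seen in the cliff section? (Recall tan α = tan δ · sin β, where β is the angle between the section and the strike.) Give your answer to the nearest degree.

59°

The strike is S30°E and the section trends S05°W; the acute angle between them is β = 35°.
tan(apparent dip) = tan 71° · sin 35° = 1.6658
α = arctan(1.6658) = 59.02°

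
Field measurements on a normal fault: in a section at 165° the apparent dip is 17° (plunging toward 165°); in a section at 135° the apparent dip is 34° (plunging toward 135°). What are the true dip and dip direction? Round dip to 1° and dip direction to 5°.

Each apparent-dip line lies in the plane. As unit vectors (x east, y north, z up), v₁ plunges 17°→165° and v₂ plunges 34°→135°.
Cross product v₁ × v₂ gives the pole to the plane: n ∝ (0.345, -0.033, 0.396).
Dip δ = arctan(|n_h|/n_z) = arctan(0.347/0.396) = 41.2°.
Dip direction = atan2(0.345, -0.033) = 95° (azimuth of n's horizontal projection).

true dip 41°, dip direction 095°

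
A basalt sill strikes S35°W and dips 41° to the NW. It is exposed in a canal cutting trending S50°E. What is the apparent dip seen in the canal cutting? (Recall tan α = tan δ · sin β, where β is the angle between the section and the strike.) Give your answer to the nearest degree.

The strike is S35°W and the section trends S50°E; the acute angle between them is β = 85°.
tan(apparent dip) = tan 41° · sin 85° = 0.8660
α = arctan(0.8660) = 40.89°

41°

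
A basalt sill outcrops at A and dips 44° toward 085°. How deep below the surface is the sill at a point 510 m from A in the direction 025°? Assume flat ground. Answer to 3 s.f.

The hole lies 60° from the dip direction, so the down-dip offset is 510 × cos 60° = 255.00 m.
Depth = down-dip offset × tan(dip) = 255.00 × tan 44° = 255.00 × 0.9657
Depth = 246.25 m

246 m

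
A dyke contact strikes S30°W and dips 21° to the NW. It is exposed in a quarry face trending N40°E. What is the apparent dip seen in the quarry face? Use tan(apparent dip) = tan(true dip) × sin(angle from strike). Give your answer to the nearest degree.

4°

Angle between strike (S30°W) and section (N40°E): β = 10°.
tan(apparent dip) = tan 21° · sin 10° = 0.0667
α = arctan(0.0667) = 3.81°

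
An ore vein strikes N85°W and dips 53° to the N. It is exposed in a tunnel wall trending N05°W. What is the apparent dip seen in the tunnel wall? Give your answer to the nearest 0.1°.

52.6°

Angle between strike (N85°W) and section (N05°W): β = 80°.
tan(apparent dip) = tan 53° · sin 80° = 1.3069
apparent dip = arctan 1.3069 = 52.58°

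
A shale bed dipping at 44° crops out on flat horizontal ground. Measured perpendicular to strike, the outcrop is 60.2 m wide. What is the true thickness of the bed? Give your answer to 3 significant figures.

True thickness t = w · sin(dip) = 60.2 × sin 44°
t = 60.2 × 0.6947 = 41.818 m

41.8 m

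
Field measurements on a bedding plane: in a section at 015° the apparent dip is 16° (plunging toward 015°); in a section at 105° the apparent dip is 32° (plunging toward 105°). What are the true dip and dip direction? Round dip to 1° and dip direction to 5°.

true dip 35°, dip direction 080°

The two traces are lines in the plane: v₁ = (sin 15°·cos 16°, cos 15°·cos 16°, −sin 16°), v₂ = (sin 105°·cos 32°, cos 105°·cos 32°, −sin 32°).
The plane normal is n = v₁ × v₂ ∝ (0.553, 0.094, 0.815).
True dip = arccos(n_z / |n|) = arccos(0.8240) = 34.5°.
Dip direction = atan2(0.553, 0.094) = 80° (azimuth of n's horizontal projection).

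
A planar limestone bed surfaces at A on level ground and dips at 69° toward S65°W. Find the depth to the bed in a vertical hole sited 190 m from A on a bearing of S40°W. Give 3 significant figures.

449 m

The hole lies 25° from the dip direction, so the down-dip offset is 190 × cos 25° = 172.20 m.
Depth = down-dip offset × tan(dip) = 172.20 × tan 69° = 172.20 × 2.6051
Depth = 448.59 m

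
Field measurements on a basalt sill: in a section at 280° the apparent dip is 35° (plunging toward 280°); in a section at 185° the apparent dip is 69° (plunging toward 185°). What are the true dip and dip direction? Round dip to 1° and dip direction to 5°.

true dip 70°, dip direction 205°

The two traces are lines in the plane: v₁ = (sin 280°·cos 35°, cos 280°·cos 35°, −sin 35°), v₂ = (sin 185°·cos 69°, cos 185°·cos 69°, −sin 69°).
n = v₁ × v₂ = (-0.338, -0.735, 0.292) (taken with n_z > 0).
True dip = arccos(n_z / |n|) = arccos(0.3400) = 70.1°.
Dip direction = azimuth of (n_x, n_y) = atan2(-0.338, -0.735) = 205°.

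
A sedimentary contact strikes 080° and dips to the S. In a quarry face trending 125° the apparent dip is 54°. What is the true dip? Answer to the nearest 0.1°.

62.8°

The section is 45° from the strike.
tan(true dip) = tan 54° / sin 45° = 1.9465
true dip = arctan 1.9465 = 62.81°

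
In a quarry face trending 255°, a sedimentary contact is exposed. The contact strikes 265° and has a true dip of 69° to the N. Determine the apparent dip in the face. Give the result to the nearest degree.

The strike is 265° and the section trends 255°; the acute angle between them is β = 10°.
tan(apparent dip) = tan 69° · sin 10° = 0.4524
α = arctan(0.4524) = 24.34°

24°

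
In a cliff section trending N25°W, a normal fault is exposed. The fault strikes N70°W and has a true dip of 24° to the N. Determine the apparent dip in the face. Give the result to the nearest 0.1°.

The strike is N70°W and the section trends N25°W; the acute angle between them is β = 45°.
tan(apparent dip) = tan 24° · sin 45° = 0.3148
α = arctan(0.3148) = 17.48°

17.5°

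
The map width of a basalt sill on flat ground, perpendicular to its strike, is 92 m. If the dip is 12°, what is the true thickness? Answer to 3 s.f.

19.1 m

True thickness t = w · sin(dip) = 92 × sin 12°
t = 92 × 0.2079 = 19.128 m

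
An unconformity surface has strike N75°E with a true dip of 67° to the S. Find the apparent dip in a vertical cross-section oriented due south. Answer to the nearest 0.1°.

66.3°

The strike is N75°E and the section trends due south; the acute angle between them is β = 75°.
tan α = tan 67° × sin 75° = 2.3559 × 0.9659 = 2.2756
apparent dip = arctan 2.2756 = 66.28°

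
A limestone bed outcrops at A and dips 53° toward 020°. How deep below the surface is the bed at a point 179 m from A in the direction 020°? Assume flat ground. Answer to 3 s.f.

The hole is directly down-dip from the outcrop, so the down-dip offset is 179 m.
Depth = down-dip offset × tan(dip) = 179.00 × tan 53° = 179.00 × 1.3270
Depth = 237.54 m

238 m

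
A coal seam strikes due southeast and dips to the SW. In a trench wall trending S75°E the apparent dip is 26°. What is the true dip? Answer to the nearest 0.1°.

The section is 30° from the strike.
tan δ = tan α / sin β = tan 26° / sin 30° = 0.4877 / 0.5000 = 0.9755
true dip = arctan 0.9755 = 44.29°

44.3°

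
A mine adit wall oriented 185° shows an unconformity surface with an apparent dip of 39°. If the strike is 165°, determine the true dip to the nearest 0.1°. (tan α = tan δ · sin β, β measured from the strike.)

67.1°

The section is 20° from the strike.
tan δ = tan α / sin β = tan 39° / sin 20° = 0.8098 / 0.3420 = 2.3677
δ = arctan(2.3677) = 67.10°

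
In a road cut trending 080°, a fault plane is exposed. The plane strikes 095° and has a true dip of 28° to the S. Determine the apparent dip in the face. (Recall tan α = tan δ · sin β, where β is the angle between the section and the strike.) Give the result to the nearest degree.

The section lies 15° from the strike.
tan α = tan 28° × sin 15° = 0.5317 × 0.2588 = 0.1376
α = arctan(0.1376) = 7.84°

8°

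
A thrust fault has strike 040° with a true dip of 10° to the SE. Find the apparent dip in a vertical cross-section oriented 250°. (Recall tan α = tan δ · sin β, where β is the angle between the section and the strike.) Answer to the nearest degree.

5°

The strike is 040° and the section trends 250°; the acute angle between them is β = 30°.
tan(apparent dip) = tan 10° · sin 30° = 0.0882
α = arctan(0.0882) = 5.04°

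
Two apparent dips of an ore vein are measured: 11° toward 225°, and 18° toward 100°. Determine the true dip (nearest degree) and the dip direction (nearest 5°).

true dip 30°, dip direction 155°

Represent each trace as a vector plunging at its apparent dip toward its trend (east-north-up frame): v₁ = (-0.694, -0.694, -0.191), v₂ = (0.937, -0.165, -0.309).
The plane normal is n = v₁ × v₂ ∝ (0.183, -0.393, 0.765).
tan δ = √(n_x²+n_y²)/n_z = 0.434/0.765, so δ = 29.6°.
Dip direction = azimuth of (n_x, n_y) = atan2(0.183, -0.393) = 155°.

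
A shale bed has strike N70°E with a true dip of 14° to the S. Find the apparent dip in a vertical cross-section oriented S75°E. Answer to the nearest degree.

8°

Angle between strike (N70°E) and section (S75°E): β = 35°.
tan α = tan 14° × sin 35° = 0.2493 × 0.5736 = 0.1430
apparent dip = arctan 0.1430 = 8.14°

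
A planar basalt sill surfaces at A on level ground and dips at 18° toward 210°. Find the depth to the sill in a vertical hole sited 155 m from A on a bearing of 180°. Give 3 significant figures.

The hole lies 30° from the dip direction, so the down-dip offset is 155 × cos 30° = 134.23 m.
Depth = down-dip offset × tan(dip) = 134.23 × tan 18° = 134.23 × 0.3249
Depth = 43.62 m

43.6 m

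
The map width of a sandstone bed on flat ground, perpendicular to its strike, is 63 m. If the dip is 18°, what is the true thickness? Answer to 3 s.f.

19.5 m

True thickness t = w · sin(dip) = 63 × sin 18°
t = 63 × 0.3090 = 19.468 m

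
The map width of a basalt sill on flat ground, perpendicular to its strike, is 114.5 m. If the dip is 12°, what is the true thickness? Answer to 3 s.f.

True thickness t = w · sin(dip) = 114.5 × sin 12°
t = 114.5 × 0.2079 = 23.806 m

23.8 m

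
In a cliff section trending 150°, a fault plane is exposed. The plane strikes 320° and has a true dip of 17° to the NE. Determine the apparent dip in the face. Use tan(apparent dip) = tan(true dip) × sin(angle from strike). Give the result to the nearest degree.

The section lies 10° from the strike.
tan(apparent dip) = tan 17° · sin 10° = 0.0531
apparent dip = arctan 0.0531 = 3.04°

3°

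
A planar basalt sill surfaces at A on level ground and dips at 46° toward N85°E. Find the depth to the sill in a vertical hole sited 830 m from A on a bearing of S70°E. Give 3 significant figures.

779 m

The hole lies 25° from the dip direction, so the down-dip offset is 830 × cos 25° = 752.24 m.
Depth = down-dip offset × tan(dip) = 752.24 × tan 46° = 752.24 × 1.0355
Depth = 778.96 m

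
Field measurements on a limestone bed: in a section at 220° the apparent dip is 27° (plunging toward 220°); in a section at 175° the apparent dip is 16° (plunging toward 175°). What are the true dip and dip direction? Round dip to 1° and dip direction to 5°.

The two traces are lines in the plane: v₁ = (sin 220°·cos 27°, cos 220°·cos 27°, −sin 27°), v₂ = (sin 175°·cos 16°, cos 175°·cos 16°, −sin 16°).
Cross product v₁ × v₂ gives the pole to the plane: n ∝ (-0.247, -0.196, 0.606).
True dip = arccos(n_z / |n|) = arccos(0.8872) = 27.5°.
Dip direction = azimuth of (n_x, n_y) = atan2(-0.247, -0.196) = 232°.

true dip 27°, dip direction 230°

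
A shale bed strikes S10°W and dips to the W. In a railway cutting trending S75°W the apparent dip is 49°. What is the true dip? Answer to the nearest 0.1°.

51.8°

β = acute angle between strike S10°W and section S75°W = 65°.
tan(true dip) = tan 49° / sin 65° = 1.2693
δ = arctan(1.2693) = 51.77°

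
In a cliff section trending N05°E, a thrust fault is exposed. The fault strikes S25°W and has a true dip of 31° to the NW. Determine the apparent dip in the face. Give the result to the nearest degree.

12°

The section lies 20° from the strike.
tan(apparent dip) = tan 31° · sin 20° = 0.2055
α = arctan(0.2055) = 11.61°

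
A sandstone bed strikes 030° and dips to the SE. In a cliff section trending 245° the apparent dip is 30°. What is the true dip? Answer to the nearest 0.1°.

The section is 35° from the strike.
tan δ = tan α / sin β = tan 30° / sin 35° = 0.5774 / 0.5736 = 1.0066
true dip = arctan 1.0066 = 45.19°

45.2°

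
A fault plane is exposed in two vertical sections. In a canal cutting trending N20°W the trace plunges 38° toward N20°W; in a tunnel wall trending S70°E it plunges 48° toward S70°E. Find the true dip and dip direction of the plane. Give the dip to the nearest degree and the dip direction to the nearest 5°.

The two traces are lines in the plane: v₁ = (sin 340°·cos 38°, cos 340°·cos 38°, −sin 38°), v₂ = (sin 110°·cos 48°, cos 110°·cos 48°, −sin 48°).
n = v₁ × v₂ = (0.691, 0.587, 0.404) (taken with n_z > 0).
Dip δ = arctan(|n_h|/n_z) = arctan(0.907/0.404) = 66.0°.
Dip direction = azimuth of (n_x, n_y) = atan2(0.691, 0.587) = 50°.

true dip 66°, dip direction 050°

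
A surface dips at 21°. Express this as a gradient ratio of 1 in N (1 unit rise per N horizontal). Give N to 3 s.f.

1 : N means tan θ = 1/N, so N = 1/tan 21° = 1/0.3839

1 in 2.61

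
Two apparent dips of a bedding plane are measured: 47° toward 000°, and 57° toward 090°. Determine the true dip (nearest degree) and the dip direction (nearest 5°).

true dip 62°, dip direction 055°

The two traces are lines in the plane: v₁ = (sin 0°·cos 47°, cos 0°·cos 47°, −sin 47°), v₂ = (sin 90°·cos 57°, cos 90°·cos 57°, −sin 57°).
n = v₁ × v₂ = (0.572, 0.398, 0.371) (taken with n_z > 0).
tan δ = √(n_x²+n_y²)/n_z = 0.697/0.371, so δ = 61.9°.
The horizontal component of n points toward azimuth atan2(n_x, n_y) = 55°, the dip direction.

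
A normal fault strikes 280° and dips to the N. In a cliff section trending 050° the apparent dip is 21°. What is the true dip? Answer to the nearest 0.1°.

The section is 50° from the strike.
tan(true dip) = tan 21° / sin 50° = 0.5011
δ = arctan(0.5011) = 26.62°

26.6°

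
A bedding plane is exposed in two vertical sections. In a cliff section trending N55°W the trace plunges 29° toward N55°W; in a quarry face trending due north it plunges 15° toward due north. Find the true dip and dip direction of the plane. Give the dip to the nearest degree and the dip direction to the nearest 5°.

Represent each trace as a vector plunging at its apparent dip toward its trend (east-north-up frame): v₁ = (-0.716, 0.502, -0.485), v₂ = (0.000, 0.966, -0.259).
Cross product v₁ × v₂ gives the pole to the plane: n ∝ (-0.338, 0.185, 0.692).
True dip = arccos(n_z / |n|) = arccos(0.8734) = 29.1°.
Dip direction = atan2(-0.338, 0.185) = 299° (azimuth of n's horizontal projection).

true dip 29°, dip direction 300°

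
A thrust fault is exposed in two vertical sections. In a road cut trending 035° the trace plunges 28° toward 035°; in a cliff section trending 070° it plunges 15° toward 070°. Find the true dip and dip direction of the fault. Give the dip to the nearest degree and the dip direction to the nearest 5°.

Represent each trace as a vector plunging at its apparent dip toward its trend (east-north-up frame): v₁ = (0.506, 0.723, -0.469), v₂ = (0.908, 0.330, -0.259).
n = v₁ × v₂ = (0.032, 0.295, 0.489) (taken with n_z > 0).
Dip δ = arctan(|n_h|/n_z) = arctan(0.297/0.489) = 31.2°.
The horizontal component of n points toward azimuth atan2(n_x, n_y) = 6°, the dip direction.

true dip 31°, dip direction 005°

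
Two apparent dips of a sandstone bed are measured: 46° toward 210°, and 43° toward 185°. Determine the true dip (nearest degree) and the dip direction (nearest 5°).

true dip 46°, dip direction 210°

The two traces are lines in the plane: v₁ = (sin 210°·cos 46°, cos 210°·cos 46°, −sin 46°), v₂ = (sin 185°·cos 43°, cos 185°·cos 43°, −sin 43°).
The plane normal is n = v₁ × v₂ ∝ (-0.114, -0.191, 0.215).
Dip δ = arctan(|n_h|/n_z) = arctan(0.222/0.215) = 46.0°.
The horizontal component of n points toward azimuth atan2(n_x, n_y) = 211°, the dip direction.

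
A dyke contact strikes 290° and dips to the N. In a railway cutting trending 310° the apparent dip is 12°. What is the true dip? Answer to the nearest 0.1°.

β = acute angle between strike 290° and section 310° = 20°.
tan(true dip) = tan 12° / sin 20° = 0.6215
δ = arctan(0.6215) = 31.86°

31.9°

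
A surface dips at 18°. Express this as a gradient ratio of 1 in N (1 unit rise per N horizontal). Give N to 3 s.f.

1 in 3.08

1 : N means tan θ = 1/N, so N = 1/tan 18° = 1/0.3249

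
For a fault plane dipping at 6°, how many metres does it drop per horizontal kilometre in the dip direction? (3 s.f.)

drop per km = 1000 × tan 6° = 1000 × 0.1051

105 m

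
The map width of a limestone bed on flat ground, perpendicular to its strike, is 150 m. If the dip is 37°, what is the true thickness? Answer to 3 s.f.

90.3 m

True thickness t = w · sin(dip) = 150 × sin 37°
t = 150 × 0.6018 = 90.272 m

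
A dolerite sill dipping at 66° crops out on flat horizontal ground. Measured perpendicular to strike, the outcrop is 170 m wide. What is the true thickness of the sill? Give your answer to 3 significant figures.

True thickness t = w · sin(dip) = 170 × sin 66°
t = 170 × 0.9135 = 155.303 m

155 m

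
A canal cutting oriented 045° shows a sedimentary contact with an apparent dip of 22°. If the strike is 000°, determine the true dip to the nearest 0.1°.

29.7°

The section is 45° from the strike.
tan δ = tan α / sin β = tan 22° / sin 45° = 0.4040 / 0.7071 = 0.5714
true dip = arctan 0.5714 = 29.74°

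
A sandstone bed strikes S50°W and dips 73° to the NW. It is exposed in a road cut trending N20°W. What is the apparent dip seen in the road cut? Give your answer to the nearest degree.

Angle between strike (S50°W) and section (N20°W): β = 70°.
tan α = tan 73° × sin 70° = 3.2709 × 0.9397 = 3.0736
apparent dip = arctan 3.0736 = 71.98°

72°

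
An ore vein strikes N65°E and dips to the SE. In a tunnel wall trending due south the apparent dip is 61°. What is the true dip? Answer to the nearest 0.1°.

β = acute angle between strike N65°E and section due south = 65°.
tan(true dip) = tan 61° / sin 65° = 1.9905
δ = arctan(1.9905) = 63.33°

63.3°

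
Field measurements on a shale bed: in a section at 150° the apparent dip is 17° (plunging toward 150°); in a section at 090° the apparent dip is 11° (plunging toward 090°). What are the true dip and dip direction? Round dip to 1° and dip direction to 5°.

Represent each trace as a vector plunging at its apparent dip toward its trend (east-north-up frame): v₁ = (0.478, -0.828, -0.292), v₂ = (0.982, 0.000, -0.191).
Cross product v₁ × v₂ gives the pole to the plane: n ∝ (0.158, -0.196, 0.813).
Dip δ = arctan(|n_h|/n_z) = arctan(0.252/0.813) = 17.2°.
Dip direction = atan2(0.158, -0.196) = 141° (azimuth of n's horizontal projection).

true dip 17°, dip direction 140°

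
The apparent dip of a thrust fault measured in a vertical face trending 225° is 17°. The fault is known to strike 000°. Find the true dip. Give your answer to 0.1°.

23.4°

The section is 45° from the strike.
tan δ = tan α / sin β = tan 17° / sin 45° = 0.3057 / 0.7071 = 0.4324
δ = arctan(0.4324) = 23.38°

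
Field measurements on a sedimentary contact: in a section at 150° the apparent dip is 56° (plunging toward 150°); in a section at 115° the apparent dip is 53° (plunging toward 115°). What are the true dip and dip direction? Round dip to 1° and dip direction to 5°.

true dip 56°, dip direction 140°

The two traces are lines in the plane: v₁ = (sin 150°·cos 56°, cos 150°·cos 56°, −sin 56°), v₂ = (sin 115°·cos 53°, cos 115°·cos 53°, −sin 53°).
The plane normal is n = v₁ × v₂ ∝ (0.176, -0.229, 0.193).
Dip δ = arctan(|n_h|/n_z) = arctan(0.289/0.193) = 56.2°.
Dip direction = atan2(0.176, -0.229) = 142° (azimuth of n's horizontal projection).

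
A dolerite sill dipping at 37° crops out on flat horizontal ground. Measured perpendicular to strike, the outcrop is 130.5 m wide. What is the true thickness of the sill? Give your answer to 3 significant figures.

78.5 m

True thickness t = w · sin(dip) = 130.5 × sin 37°
t = 130.5 × 0.6018 = 78.537 m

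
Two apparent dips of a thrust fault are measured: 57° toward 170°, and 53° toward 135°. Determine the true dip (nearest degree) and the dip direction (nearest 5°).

true dip 57°, dip direction 165°

Represent each trace as a vector plunging at its apparent dip toward its trend (east-north-up frame): v₁ = (0.095, -0.536, -0.839), v₂ = (0.426, -0.426, -0.799).
Cross product v₁ × v₂ gives the pole to the plane: n ∝ (0.071, -0.281, 0.188).
Dip δ = arctan(|n_h|/n_z) = arctan(0.290/0.188) = 57.1°.
Dip direction = azimuth of (n_x, n_y) = atan2(0.071, -0.281) = 166°.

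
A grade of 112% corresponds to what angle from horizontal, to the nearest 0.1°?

tan θ = 112/100 = 1.1200
θ = arctan(1.1200) = 48.24°

48.2°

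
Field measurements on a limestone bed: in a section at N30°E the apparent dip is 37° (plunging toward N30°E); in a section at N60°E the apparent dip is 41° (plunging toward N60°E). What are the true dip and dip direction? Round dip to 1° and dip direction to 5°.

true dip 41°, dip direction 060°

Each apparent-dip line lies in the plane. As unit vectors (x east, y north, z up), v₁ plunges 37°→N30°E and v₂ plunges 41°→N60°E.
n = v₁ × v₂ = (0.227, 0.131, 0.301) (taken with n_z > 0).
Dip δ = arctan(|n_h|/n_z) = arctan(0.262/0.301) = 41.0°.
The horizontal component of n points toward azimuth atan2(n_x, n_y) = 60°, the dip direction.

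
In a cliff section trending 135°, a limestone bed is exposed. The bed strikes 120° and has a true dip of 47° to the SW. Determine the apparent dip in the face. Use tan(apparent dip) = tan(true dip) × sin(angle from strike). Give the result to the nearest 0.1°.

15.5°

The section lies 15° from the strike.
tan α = tan 47° × sin 15° = 1.0724 × 0.2588 = 0.2775
α = arctan(0.2775) = 15.51°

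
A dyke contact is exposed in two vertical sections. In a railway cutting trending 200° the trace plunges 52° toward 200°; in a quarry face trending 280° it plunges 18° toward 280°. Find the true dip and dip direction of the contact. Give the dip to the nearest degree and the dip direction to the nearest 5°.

Represent each trace as a vector plunging at its apparent dip toward its trend (east-north-up frame): v₁ = (-0.211, -0.579, -0.788), v₂ = (-0.937, 0.165, -0.309).
The plane normal is n = v₁ × v₂ ∝ (-0.309, -0.673, 0.577).
True dip = arccos(n_z / |n|) = arccos(0.6144) = 52.1°.
Dip direction = atan2(-0.309, -0.673) = 205° (azimuth of n's horizontal projection).

true dip 52°, dip direction 205°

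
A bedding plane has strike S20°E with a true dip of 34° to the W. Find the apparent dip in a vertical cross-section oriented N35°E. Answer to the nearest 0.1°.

28.9°

Angle between strike (S20°E) and section (N35°E): β = 55°.
tan α = tan 34° × sin 55° = 0.6745 × 0.8192 = 0.5525
apparent dip = arctan 0.5525 = 28.92°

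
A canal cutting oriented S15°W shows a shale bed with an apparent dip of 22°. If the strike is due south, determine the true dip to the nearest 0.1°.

57.4°

β = acute angle between strike due south and section S15°W = 15°.
tan(true dip) = tan 22° / sin 15° = 1.5610
δ = arctan(1.5610) = 57.36°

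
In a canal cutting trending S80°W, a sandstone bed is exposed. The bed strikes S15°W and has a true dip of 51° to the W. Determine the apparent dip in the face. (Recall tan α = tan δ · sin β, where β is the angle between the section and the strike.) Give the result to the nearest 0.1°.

48.2°

Angle between strike (S15°W) and section (S80°W): β = 65°.
tan α = tan 51° × sin 65° = 1.2349 × 0.9063 = 1.1192
α = arctan(1.1192) = 48.22°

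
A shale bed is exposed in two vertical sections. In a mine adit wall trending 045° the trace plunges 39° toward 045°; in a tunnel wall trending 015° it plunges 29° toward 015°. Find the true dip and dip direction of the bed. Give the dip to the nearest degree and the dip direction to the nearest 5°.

Each apparent-dip line lies in the plane. As unit vectors (x east, y north, z up), v₁ plunges 39°→045° and v₂ plunges 29°→015°.
n = v₁ × v₂ = (0.265, 0.124, 0.340) (taken with n_z > 0).
Dip δ = arctan(|n_h|/n_z) = arctan(0.293/0.340) = 40.7°.
Dip direction = azimuth of (n_x, n_y) = atan2(0.265, 0.124) = 65°.

true dip 41°, dip direction 065°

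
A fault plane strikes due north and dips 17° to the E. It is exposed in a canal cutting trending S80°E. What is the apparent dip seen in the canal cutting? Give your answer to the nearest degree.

The strike is due north and the section trends S80°E; the acute angle between them is β = 80°.
tan(apparent dip) = tan 17° · sin 80° = 0.3011
α = arctan(0.3011) = 16.76°

17°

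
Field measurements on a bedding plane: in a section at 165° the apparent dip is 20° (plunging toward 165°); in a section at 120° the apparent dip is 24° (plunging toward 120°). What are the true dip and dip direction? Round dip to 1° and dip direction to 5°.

Each apparent-dip line lies in the plane. As unit vectors (x east, y north, z up), v₁ plunges 20°→165° and v₂ plunges 24°→120°.
n = v₁ × v₂ = (0.213, -0.172, 0.607) (taken with n_z > 0).
Dip δ = arctan(|n_h|/n_z) = arctan(0.274/0.607) = 24.3°.
The horizontal component of n points toward azimuth atan2(n_x, n_y) = 129°, the dip direction.

true dip 24°, dip direction 130°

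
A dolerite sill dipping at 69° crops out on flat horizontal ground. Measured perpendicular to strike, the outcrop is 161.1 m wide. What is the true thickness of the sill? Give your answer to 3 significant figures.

True thickness t = w · sin(dip) = 161.1 × sin 69°
t = 161.1 × 0.9336 = 150.400 m

150 m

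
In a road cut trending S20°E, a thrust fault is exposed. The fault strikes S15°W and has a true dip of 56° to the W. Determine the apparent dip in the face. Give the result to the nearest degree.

40°

The strike is S15°W and the section trends S20°E; the acute angle between them is β = 35°.
tan α = tan 56° × sin 35° = 1.4826 × 0.5736 = 0.8504
apparent dip = arctan 0.8504 = 40.38°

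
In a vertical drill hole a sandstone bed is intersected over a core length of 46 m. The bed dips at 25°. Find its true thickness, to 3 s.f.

True thickness t = h · cos(dip) = 46 × cos 25°
t = 46 × 0.9063 = 41.690 m

41.7 m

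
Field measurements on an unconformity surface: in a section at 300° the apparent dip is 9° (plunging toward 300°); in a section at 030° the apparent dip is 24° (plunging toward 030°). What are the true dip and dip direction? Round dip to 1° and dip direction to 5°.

The two traces are lines in the plane: v₁ = (sin 300°·cos 9°, cos 300°·cos 9°, −sin 9°), v₂ = (sin 30°·cos 24°, cos 30°·cos 24°, −sin 24°).
Cross product v₁ × v₂ gives the pole to the plane: n ∝ (0.077, 0.419, 0.902).
tan δ = √(n_x²+n_y²)/n_z = 0.426/0.902, so δ = 25.3°.
The horizontal component of n points toward azimuth atan2(n_x, n_y) = 10°, the dip direction.

true dip 25°, dip direction 010°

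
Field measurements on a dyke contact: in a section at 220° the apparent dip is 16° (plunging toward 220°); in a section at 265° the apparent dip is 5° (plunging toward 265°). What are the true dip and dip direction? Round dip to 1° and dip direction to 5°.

The two traces are lines in the plane: v₁ = (sin 220°·cos 16°, cos 220°·cos 16°, −sin 16°), v₂ = (sin 265°·cos 5°, cos 265°·cos 5°, −sin 5°).
Cross product v₁ × v₂ gives the pole to the plane: n ∝ (-0.040, -0.220, 0.677).
True dip = arccos(n_z / |n|) = arccos(0.9497) = 18.3°.
Dip direction = azimuth of (n_x, n_y) = atan2(-0.040, -0.220) = 190°.

true dip 18°, dip direction 190°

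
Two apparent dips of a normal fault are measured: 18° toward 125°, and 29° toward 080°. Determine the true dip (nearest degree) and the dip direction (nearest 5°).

Each apparent-dip line lies in the plane. As unit vectors (x east, y north, z up), v₁ plunges 18°→125° and v₂ plunges 29°→080°.
Cross product v₁ × v₂ gives the pole to the plane: n ∝ (0.311, 0.112, 0.588).
True dip = arccos(n_z / |n|) = arccos(0.8716) = 29.4°.
Dip direction = azimuth of (n_x, n_y) = atan2(0.311, 0.112) = 70°.

true dip 29°, dip direction 070°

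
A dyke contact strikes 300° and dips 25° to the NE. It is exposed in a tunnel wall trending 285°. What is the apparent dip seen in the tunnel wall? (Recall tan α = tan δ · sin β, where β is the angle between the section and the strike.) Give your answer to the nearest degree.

7°

Angle between strike (300°) and section (285°): β = 15°.
tan(apparent dip) = tan 25° · sin 15° = 0.1207
α = arctan(0.1207) = 6.88°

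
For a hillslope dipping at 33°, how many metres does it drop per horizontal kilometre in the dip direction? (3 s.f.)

649 m

drop per km = 1000 × tan 33° = 1000 × 0.6494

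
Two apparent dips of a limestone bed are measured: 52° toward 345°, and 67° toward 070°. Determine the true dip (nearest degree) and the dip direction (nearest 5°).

The two traces are lines in the plane: v₁ = (sin 345°·cos 52°, cos 345°·cos 52°, −sin 52°), v₂ = (sin 70°·cos 67°, cos 70°·cos 67°, −sin 67°).
n = v₁ × v₂ = (0.442, 0.436, 0.240) (taken with n_z > 0).
Dip δ = arctan(|n_h|/n_z) = arctan(0.621/0.240) = 68.9°.
Dip direction = azimuth of (n_x, n_y) = atan2(0.442, 0.436) = 45°.

true dip 69°, dip direction 045°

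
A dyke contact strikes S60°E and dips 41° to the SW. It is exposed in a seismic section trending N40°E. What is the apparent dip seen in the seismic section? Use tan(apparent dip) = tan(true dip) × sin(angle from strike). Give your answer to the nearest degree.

The strike is S60°E and the section trends N40°E; the acute angle between them is β = 80°.
tan α = tan 41° × sin 80° = 0.8693 × 0.9848 = 0.8561
α = arctan(0.8561) = 40.57°

41°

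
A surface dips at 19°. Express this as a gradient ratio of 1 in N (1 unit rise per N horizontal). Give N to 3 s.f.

1 : N means tan θ = 1/N, so N = 1/tan 19° = 1/0.3443

1 in 2.90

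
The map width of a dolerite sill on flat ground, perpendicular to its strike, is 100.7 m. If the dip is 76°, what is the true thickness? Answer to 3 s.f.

True thickness t = w · sin(dip) = 100.7 × sin 76°
t = 100.7 × 0.9703 = 97.709 m

97.7 m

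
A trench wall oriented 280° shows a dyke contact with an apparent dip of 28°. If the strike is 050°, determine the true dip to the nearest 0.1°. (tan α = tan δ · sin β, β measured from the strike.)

β = acute angle between strike 050° and section 280° = 50°.
tan(true dip) = tan 28° / sin 50° = 0.6941
δ = arctan(0.6941) = 34.76°

34.8°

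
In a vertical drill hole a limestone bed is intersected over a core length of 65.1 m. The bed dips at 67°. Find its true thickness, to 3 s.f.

25.4 m

True thickness t = h · cos(dip) = 65.1 × cos 67°
t = 65.1 × 0.3907 = 25.437 m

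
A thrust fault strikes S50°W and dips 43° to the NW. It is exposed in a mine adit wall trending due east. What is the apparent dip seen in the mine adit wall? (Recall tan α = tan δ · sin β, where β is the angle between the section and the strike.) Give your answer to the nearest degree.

31°

The strike is S50°W and the section trends due east; the acute angle between them is β = 40°.
tan(apparent dip) = tan 43° · sin 40° = 0.5994
α = arctan(0.5994) = 30.94°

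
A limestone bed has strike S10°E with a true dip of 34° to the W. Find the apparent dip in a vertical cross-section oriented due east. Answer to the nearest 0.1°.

The strike is S10°E and the section trends due east; the acute angle between them is β = 80°.
tan α = tan 34° × sin 80° = 0.6745 × 0.9848 = 0.6643
apparent dip = arctan 0.6643 = 33.59°

33.6°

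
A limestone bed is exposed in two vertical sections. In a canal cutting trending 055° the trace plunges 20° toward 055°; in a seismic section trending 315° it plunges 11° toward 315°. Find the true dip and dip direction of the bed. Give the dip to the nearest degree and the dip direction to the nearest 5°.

true dip 24°, dip direction 020°

The two traces are lines in the plane: v₁ = (sin 55°·cos 20°, cos 55°·cos 20°, −sin 20°), v₂ = (sin 315°·cos 11°, cos 315°·cos 11°, −sin 11°).
The plane normal is n = v₁ × v₂ ∝ (0.135, 0.384, 0.908).
tan δ = √(n_x²+n_y²)/n_z = 0.407/0.908, so δ = 24.1°.
Dip direction = azimuth of (n_x, n_y) = atan2(0.135, 0.384) = 19°.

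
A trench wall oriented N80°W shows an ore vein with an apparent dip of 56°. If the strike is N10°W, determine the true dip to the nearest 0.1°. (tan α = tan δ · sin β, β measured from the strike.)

57.6°

β = acute angle between strike N10°W and section N80°W = 70°.
tan δ = tan α / sin β = tan 56° / sin 70° = 1.4826 / 0.9397 = 1.5777
true dip = arctan 1.5777 = 57.63°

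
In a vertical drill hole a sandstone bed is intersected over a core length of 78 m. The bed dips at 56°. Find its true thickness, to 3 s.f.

43.6 m

True thickness t = h · cos(dip) = 78 × cos 56°
t = 78 × 0.5592 = 43.617 m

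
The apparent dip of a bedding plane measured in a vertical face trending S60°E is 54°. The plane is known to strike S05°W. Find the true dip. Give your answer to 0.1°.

56.6°

The section is 65° from the strike.
tan(true dip) = tan 54° / sin 65° = 1.5187
δ = arctan(1.5187) = 56.64°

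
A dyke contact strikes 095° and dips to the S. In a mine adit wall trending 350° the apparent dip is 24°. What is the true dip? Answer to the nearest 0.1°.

The section is 75° from the strike.
tan(true dip) = tan 24° / sin 75° = 0.4609
δ = arctan(0.4609) = 24.75°

24.7°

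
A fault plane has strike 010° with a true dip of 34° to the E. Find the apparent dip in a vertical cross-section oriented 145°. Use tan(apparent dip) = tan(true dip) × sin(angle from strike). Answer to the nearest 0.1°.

Angle between strike (010°) and section (145°): β = 45°.
tan(apparent dip) = tan 34° · sin 45° = 0.4769
α = arctan(0.4769) = 25.50°

25.5°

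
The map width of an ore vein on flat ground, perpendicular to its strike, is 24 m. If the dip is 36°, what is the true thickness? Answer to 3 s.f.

14.1 m

True thickness t = w · sin(dip) = 24 × sin 36°
t = 24 × 0.5878 = 14.107 m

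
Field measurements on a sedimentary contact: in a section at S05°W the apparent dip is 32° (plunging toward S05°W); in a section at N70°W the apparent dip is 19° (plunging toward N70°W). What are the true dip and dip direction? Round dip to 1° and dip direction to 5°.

true dip 39°, dip direction 225°

The two traces are lines in the plane: v₁ = (sin 185°·cos 32°, cos 185°·cos 32°, −sin 32°), v₂ = (sin 290°·cos 19°, cos 290°·cos 19°, −sin 19°).
The plane normal is n = v₁ × v₂ ∝ (-0.446, -0.447, 0.775).
True dip = arccos(n_z / |n|) = arccos(0.7750) = 39.2°.
Dip direction = atan2(-0.446, -0.447) = 225° (azimuth of n's horizontal projection).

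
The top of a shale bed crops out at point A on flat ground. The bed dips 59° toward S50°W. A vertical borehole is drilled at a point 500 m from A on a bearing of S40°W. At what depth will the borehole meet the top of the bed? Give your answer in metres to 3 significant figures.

The hole lies 10° from the dip direction, so the down-dip offset is 500 × cos 10° = 492.40 m.
Depth = down-dip offset × tan(dip) = 492.40 × tan 59° = 492.40 × 1.6643
Depth = 819.50 m

819 m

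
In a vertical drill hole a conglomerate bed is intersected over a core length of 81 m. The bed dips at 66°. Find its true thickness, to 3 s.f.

32.9 m

True thickness t = h · cos(dip) = 81 × cos 66°
t = 81 × 0.4067 = 32.946 m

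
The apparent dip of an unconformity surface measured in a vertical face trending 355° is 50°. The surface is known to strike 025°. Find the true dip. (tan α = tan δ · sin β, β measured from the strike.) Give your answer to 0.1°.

β = acute angle between strike 025° and section 355° = 30°.
tan(true dip) = tan 50° / sin 30° = 2.3835
δ = arctan(2.3835) = 67.24°

67.2°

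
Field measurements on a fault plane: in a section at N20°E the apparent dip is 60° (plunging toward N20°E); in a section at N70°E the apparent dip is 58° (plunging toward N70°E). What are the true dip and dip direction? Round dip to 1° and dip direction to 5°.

true dip 62°, dip direction 040°

The two traces are lines in the plane: v₁ = (sin 20°·cos 60°, cos 20°·cos 60°, −sin 60°), v₂ = (sin 70°·cos 58°, cos 70°·cos 58°, −sin 58°).
The plane normal is n = v₁ × v₂ ∝ (0.241, 0.286, 0.203).
tan δ = √(n_x²+n_y²)/n_z = 0.374/0.203, so δ = 61.5°.
The horizontal component of n points toward azimuth atan2(n_x, n_y) = 40°, the dip direction.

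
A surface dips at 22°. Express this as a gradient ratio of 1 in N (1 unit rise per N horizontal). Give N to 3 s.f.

1 : N means tan θ = 1/N, so N = 1/tan 22° = 1/0.4040

1 in 2.48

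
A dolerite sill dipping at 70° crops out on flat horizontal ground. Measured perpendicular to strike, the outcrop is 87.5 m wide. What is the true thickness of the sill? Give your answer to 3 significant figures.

True thickness t = w · sin(dip) = 87.5 × sin 70°
t = 87.5 × 0.9397 = 82.223 m

82.2 m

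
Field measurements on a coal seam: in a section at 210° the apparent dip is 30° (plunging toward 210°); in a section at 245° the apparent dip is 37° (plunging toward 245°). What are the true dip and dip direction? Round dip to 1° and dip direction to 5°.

true dip 37°, dip direction 250°

The two traces are lines in the plane: v₁ = (sin 210°·cos 30°, cos 210°·cos 30°, −sin 30°), v₂ = (sin 245°·cos 37°, cos 245°·cos 37°, −sin 37°).
n = v₁ × v₂ = (-0.283, -0.101, 0.397) (taken with n_z > 0).
Dip δ = arctan(|n_h|/n_z) = arctan(0.300/0.397) = 37.1°.
Dip direction = azimuth of (n_x, n_y) = atan2(-0.283, -0.101) = 250°.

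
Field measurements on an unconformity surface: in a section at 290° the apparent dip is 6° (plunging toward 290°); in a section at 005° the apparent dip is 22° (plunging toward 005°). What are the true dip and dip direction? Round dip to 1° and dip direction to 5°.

Represent each trace as a vector plunging at its apparent dip toward its trend (east-north-up frame): v₁ = (-0.935, 0.340, -0.105), v₂ = (0.081, 0.924, -0.375).
Cross product v₁ × v₂ gives the pole to the plane: n ∝ (0.031, 0.359, 0.891).
True dip = arccos(n_z / |n|) = arccos(0.9272) = 22.0°.
The horizontal component of n points toward azimuth atan2(n_x, n_y) = 5°, the dip direction.

true dip 22°, dip direction 005°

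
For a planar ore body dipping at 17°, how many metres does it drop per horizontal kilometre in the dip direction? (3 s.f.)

306 m

drop per km = 1000 × tan 17° = 1000 × 0.3057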